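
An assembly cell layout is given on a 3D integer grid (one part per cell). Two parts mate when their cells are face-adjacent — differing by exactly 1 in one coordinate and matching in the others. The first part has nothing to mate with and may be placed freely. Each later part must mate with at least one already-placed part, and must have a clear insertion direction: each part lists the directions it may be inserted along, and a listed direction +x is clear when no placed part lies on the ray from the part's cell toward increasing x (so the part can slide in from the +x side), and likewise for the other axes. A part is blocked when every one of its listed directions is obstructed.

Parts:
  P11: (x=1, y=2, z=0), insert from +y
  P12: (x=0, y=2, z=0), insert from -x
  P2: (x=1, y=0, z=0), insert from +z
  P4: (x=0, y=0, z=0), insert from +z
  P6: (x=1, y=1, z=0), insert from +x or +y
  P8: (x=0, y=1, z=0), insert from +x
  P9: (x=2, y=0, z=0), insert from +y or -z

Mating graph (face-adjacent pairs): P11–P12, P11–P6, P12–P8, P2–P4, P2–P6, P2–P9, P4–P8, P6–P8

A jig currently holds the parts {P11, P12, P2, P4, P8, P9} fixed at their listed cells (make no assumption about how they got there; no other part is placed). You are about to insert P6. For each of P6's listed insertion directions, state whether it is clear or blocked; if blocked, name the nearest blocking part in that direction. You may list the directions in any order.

+x: clear; +y: blocked by P11

+x: ray from P6(1, 1, 0) has no placed part ⇒ clear
+y: nearest on ray is P11@(1, 2, 0) ⇒ blocked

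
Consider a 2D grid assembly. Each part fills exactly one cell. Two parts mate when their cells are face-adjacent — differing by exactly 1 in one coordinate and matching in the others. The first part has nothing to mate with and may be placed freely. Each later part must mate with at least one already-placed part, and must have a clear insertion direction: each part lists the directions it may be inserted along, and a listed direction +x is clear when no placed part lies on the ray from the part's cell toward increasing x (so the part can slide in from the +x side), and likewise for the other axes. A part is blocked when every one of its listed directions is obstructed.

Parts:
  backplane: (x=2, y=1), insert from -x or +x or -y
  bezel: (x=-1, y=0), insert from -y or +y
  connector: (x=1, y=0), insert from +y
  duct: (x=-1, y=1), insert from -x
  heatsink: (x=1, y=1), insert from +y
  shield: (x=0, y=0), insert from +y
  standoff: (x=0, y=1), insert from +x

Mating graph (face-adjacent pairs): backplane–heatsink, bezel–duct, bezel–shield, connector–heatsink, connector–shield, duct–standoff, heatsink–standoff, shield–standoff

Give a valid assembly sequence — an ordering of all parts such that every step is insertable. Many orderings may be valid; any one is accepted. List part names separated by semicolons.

connector; shield; standoff; heatsink; duct; bezel; backplane

1. connector@(1, 0) [+y clear] — {connector}
2. shield@(0, 0) [+y clear] — {connector, shield}
3. standoff@(0, 1) [+x clear] — {connector, shield, standoff}
4. heatsink@(1, 1) [+y clear] — {connector, heatsink, shield, standoff}
5. duct@(-1, 1) [-x clear] — {connector, duct, heatsink, shield, standoff}
6. bezel@(-1, 0) [-y clear] — {bezel, connector, duct, heatsink, shield, standoff}
7. backplane@(2, 1) [+x clear] — {backplane, bezel, connector, duct, heatsink, shield, standoff}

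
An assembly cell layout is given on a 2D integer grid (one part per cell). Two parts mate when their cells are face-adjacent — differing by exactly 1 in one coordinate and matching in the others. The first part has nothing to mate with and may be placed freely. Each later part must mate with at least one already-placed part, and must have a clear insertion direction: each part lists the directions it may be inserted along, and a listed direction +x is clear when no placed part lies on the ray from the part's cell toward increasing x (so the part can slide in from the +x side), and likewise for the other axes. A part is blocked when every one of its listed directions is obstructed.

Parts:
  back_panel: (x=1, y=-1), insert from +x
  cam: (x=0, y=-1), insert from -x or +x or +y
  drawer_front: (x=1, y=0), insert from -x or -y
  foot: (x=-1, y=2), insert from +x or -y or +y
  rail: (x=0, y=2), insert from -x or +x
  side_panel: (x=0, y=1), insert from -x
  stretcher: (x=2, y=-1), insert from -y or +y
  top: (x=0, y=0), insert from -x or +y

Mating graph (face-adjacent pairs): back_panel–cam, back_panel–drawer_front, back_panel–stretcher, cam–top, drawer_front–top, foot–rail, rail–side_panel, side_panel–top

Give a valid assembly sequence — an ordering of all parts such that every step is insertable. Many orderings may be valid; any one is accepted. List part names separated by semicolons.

foot; rail; side_panel; top; drawer_front; back_panel; stretcher; cam

1. foot@(-1, 2) [+x clear] — {foot}
2. rail@(0, 2) [+x clear] — {foot, rail}
3. side_panel@(0, 1) [-x clear] — {foot, rail, side_panel}
4. top@(0, 0) [-x clear] — {foot, rail, side_panel, top}
5. drawer_front@(1, 0) [-y clear] — {drawer_front, foot, rail, side_panel, top}
6. back_panel@(1, -1) [+x clear] — {back_panel, drawer_front, foot, rail, side_panel, top}
7. stretcher@(2, -1) [-y clear] — {back_panel, drawer_front, foot, rail, side_panel, stretcher, top}
8. cam@(0, -1) [-x clear] — {back_panel, cam, drawer_front, foot, rail, side_panel, stretcher, top}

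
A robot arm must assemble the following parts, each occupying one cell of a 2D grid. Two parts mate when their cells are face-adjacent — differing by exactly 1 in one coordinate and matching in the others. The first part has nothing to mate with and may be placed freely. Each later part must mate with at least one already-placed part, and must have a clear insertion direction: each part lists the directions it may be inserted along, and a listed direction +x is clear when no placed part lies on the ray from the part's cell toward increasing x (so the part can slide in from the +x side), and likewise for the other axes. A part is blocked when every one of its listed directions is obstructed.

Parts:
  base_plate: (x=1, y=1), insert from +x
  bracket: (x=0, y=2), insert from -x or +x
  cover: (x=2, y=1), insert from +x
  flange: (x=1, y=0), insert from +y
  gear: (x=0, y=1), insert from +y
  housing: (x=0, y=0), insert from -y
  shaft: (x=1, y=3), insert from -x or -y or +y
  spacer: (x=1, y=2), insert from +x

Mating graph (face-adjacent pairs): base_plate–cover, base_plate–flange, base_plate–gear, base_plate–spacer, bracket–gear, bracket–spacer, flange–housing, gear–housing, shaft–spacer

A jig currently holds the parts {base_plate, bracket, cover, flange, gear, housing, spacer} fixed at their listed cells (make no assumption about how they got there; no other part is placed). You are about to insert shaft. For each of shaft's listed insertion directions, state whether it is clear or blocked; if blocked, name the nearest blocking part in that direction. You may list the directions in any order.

+y: clear; -x: clear; -y: blocked by spacer

-x: ray from shaft(1, 3) has no placed part ⇒ clear
-y: nearest on ray is spacer@(1, 2) ⇒ blocked
+y: ray from shaft(1, 3) has no placed part ⇒ clear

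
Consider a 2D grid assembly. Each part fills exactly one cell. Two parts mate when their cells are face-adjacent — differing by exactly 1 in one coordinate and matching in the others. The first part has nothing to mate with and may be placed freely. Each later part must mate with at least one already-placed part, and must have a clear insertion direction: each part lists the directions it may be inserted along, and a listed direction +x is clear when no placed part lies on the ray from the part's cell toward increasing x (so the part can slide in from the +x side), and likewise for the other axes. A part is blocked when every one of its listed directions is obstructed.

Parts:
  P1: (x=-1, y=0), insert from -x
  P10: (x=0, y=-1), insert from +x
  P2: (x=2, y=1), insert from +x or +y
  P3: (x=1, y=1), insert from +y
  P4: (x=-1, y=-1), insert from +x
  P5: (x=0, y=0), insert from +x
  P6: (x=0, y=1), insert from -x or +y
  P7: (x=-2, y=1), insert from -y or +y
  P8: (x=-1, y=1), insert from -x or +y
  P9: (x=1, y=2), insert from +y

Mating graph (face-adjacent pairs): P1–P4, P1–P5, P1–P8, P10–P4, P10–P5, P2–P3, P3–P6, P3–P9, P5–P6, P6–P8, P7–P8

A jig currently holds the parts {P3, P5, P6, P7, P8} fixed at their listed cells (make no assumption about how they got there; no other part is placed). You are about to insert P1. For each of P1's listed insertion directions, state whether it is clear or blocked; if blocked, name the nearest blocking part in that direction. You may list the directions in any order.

-x: ray from P1(-1, 0) has no placed part ⇒ clear

-x: clear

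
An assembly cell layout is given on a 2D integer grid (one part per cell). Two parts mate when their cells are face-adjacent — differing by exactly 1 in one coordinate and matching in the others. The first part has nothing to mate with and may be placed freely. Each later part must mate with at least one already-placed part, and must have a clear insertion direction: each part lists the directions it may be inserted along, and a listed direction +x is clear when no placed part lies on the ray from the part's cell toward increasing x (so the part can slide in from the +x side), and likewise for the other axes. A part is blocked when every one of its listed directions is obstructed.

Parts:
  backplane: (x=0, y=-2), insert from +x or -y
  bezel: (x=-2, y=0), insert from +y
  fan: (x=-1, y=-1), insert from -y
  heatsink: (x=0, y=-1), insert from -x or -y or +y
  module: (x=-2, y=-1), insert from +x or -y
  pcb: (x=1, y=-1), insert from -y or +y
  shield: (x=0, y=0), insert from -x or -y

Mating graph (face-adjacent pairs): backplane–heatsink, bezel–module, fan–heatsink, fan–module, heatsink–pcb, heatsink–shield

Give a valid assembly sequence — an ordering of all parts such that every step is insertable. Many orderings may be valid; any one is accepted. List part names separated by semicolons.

pcb; heatsink; fan; backplane; module; shield; bezel

1. pcb@(1, -1) [-y clear] — {pcb}
2. heatsink@(0, -1) [-x clear] — {heatsink, pcb}
3. fan@(-1, -1) [-y clear] — {fan, heatsink, pcb}
4. backplane@(0, -2) [+x clear] — {backplane, fan, heatsink, pcb}
5. module@(-2, -1) [-y clear] — {backplane, fan, heatsink, module, pcb}
6. shield@(0, 0) [-x clear] — {backplane, fan, heatsink, module, pcb, shield}
7. bezel@(-2, 0) [+y clear] — {backplane, bezel, fan, heatsink, module, pcb, shield}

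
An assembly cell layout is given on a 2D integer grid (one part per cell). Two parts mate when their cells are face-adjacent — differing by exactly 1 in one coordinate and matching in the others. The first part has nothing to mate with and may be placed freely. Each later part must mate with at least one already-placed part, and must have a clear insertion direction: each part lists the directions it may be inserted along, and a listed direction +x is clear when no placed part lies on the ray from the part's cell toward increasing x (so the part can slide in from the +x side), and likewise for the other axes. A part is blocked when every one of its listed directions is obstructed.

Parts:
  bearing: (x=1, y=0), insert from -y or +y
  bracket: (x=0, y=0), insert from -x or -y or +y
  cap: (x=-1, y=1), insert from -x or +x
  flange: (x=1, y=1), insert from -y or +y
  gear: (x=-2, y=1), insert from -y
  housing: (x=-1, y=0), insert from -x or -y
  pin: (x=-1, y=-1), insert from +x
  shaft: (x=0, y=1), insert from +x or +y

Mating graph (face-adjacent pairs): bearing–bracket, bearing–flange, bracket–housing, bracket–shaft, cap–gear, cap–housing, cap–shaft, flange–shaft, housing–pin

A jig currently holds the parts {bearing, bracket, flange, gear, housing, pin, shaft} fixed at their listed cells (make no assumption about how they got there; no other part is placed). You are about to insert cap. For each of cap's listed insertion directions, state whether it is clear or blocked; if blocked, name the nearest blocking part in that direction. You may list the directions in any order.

-x: nearest on ray is gear@(-2, 1) ⇒ blocked
+x: nearest on ray is shaft@(0, 1) ⇒ blocked

+x: blocked by shaft; -x: blocked by gear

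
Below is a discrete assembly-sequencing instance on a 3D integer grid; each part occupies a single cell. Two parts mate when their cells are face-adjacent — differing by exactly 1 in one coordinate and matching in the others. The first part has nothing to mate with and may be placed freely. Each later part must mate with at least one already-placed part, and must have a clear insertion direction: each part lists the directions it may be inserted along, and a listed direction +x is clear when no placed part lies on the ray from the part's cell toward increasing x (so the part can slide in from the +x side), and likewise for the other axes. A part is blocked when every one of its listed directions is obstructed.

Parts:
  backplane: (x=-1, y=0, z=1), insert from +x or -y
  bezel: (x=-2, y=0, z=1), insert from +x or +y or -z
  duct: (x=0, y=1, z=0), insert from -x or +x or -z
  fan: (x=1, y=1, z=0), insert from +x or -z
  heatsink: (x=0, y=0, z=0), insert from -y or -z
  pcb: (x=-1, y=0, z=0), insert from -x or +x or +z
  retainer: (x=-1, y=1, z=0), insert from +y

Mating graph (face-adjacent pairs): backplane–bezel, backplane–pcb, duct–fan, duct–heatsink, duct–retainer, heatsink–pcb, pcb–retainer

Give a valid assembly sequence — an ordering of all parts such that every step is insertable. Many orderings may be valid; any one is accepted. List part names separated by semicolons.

1. fan@(1, 1, 0) [+x clear] — {fan}
2. duct@(0, 1, 0) [-x clear] — {duct, fan}
3. heatsink@(0, 0, 0) [-y clear] — {duct, fan, heatsink}
4. pcb@(-1, 0, 0) [-x clear] — {duct, fan, heatsink, pcb}
5. backplane@(-1, 0, 1) [+x clear] — {backplane, duct, fan, heatsink, pcb}
6. bezel@(-2, 0, 1) [+y clear] — {backplane, bezel, duct, fan, heatsink, pcb}
7. retainer@(-1, 1, 0) [+y clear] — {backplane, bezel, duct, fan, heatsink, pcb, retainer}

fan; duct; heatsink; pcb; backplane; bezel; retainer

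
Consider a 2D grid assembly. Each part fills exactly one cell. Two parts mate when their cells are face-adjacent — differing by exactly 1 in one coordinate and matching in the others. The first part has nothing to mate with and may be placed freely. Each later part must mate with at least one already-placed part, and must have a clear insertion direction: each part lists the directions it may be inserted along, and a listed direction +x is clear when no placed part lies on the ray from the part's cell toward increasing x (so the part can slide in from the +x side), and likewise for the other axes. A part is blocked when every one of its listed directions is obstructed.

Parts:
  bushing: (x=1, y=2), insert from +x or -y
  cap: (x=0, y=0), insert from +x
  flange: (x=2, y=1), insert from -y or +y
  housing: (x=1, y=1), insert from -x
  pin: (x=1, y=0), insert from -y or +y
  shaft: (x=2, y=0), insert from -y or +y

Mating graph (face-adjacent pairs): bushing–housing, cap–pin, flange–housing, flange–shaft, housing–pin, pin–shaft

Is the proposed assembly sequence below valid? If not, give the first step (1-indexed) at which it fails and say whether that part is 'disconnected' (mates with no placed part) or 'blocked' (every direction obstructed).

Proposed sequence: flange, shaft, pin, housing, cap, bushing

Invalid at step 5 (blocked)

1. flange@(2, 1) [-y clear] — {flange}
2. shaft@(2, 0) [-y clear] — {flange, shaft}
3. pin@(1, 0) [-y clear] — {flange, pin, shaft}
4. housing@(1, 1) [-x clear] — {flange, housing, pin, shaft}
5. cap@(0, 0) — +x all obstructed ⇒ blocked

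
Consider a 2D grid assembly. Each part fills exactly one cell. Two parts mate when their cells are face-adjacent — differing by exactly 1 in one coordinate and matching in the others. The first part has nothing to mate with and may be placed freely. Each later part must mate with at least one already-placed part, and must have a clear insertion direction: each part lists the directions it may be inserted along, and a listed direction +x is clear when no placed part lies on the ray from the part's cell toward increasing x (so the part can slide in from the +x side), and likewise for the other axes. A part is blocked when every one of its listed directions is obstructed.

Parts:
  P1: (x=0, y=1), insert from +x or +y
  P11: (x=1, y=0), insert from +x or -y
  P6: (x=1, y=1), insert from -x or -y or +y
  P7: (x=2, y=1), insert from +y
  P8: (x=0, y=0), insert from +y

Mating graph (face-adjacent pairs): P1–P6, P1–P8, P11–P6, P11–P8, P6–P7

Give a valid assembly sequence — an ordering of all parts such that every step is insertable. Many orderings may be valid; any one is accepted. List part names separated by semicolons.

1. P7@(2, 1) [+y clear] — {P7}
2. P6@(1, 1) [-x clear] — {P6, P7}
3. P11@(1, 0) [+x clear] — {P11, P6, P7}
4. P8@(0, 0) [+y clear] — {P11, P6, P7, P8}
5. P1@(0, 1) [+y clear] — {P1, P11, P6, P7, P8}

P7; P6; P11; P8; P1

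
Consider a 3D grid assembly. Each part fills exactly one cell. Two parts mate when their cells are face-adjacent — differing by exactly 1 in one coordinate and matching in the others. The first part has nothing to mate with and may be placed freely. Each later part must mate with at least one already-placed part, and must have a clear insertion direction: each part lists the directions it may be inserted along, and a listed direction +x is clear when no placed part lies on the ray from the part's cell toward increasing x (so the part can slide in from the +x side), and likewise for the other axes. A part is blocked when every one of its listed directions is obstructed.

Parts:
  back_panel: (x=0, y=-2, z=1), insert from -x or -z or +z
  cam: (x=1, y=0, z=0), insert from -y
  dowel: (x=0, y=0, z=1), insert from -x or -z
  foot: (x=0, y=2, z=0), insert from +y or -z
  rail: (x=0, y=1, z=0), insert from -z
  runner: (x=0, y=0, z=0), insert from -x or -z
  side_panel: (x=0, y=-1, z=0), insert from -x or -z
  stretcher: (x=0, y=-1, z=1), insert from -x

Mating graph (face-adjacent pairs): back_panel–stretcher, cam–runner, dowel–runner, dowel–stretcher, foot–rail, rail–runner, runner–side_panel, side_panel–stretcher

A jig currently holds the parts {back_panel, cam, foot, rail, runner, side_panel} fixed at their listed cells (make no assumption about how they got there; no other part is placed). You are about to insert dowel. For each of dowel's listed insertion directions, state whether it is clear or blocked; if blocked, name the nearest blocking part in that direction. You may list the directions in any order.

-x: ray from dowel(0, 0, 1) has no placed part ⇒ clear
-z: nearest on ray is runner@(0, 0, 0) ⇒ blocked

-x: clear; -z: blocked by runner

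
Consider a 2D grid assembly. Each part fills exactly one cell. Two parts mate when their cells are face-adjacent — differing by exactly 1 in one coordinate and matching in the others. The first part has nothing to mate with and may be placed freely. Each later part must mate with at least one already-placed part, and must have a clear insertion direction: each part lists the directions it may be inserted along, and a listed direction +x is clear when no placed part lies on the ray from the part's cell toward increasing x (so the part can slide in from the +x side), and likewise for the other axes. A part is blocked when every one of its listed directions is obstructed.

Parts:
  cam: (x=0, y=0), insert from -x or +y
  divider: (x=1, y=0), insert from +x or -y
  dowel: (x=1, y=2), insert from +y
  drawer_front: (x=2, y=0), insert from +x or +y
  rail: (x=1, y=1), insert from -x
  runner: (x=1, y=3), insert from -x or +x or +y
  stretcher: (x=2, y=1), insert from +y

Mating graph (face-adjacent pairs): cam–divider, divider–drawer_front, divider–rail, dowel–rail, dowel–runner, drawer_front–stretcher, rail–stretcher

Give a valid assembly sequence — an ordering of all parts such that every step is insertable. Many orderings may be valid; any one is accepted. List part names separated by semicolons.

1. stretcher@(2, 1) [+y clear] — {stretcher}
2. drawer_front@(2, 0) [+x clear] — {drawer_front, stretcher}
3. divider@(1, 0) [-y clear] — {divider, drawer_front, stretcher}
4. cam@(0, 0) [-x clear] — {cam, divider, drawer_front, stretcher}
5. rail@(1, 1) [-x clear] — {cam, divider, drawer_front, rail, stretcher}
6. dowel@(1, 2) [+y clear] — {cam, divider, dowel, drawer_front, rail, stretcher}
7. runner@(1, 3) [-x clear] — {cam, divider, dowel, drawer_front, rail, runner, stretcher}

stretcher; drawer_front; divider; cam; rail; dowel; runner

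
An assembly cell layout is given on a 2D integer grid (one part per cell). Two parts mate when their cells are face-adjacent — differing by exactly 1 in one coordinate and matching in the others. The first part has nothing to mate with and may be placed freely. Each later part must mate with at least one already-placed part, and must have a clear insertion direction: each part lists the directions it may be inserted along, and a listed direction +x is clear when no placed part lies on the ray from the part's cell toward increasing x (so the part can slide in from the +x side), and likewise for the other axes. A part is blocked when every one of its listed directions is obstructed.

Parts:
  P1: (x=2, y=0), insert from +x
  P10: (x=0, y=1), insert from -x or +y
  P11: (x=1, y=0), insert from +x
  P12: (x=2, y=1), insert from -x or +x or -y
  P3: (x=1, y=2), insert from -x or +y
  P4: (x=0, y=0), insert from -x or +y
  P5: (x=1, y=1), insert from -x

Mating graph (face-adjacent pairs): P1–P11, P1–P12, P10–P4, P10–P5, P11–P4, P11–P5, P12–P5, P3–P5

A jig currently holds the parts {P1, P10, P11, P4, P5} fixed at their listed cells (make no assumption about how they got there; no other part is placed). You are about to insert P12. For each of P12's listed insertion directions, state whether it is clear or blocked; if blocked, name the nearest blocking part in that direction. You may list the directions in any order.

+x: clear; -x: blocked by P5; -y: blocked by P1

-x: nearest on ray is P5@(1, 1) ⇒ blocked
+x: ray from P12(2, 1) has no placed part ⇒ clear
-y: nearest on ray is P1@(2, 0) ⇒ blocked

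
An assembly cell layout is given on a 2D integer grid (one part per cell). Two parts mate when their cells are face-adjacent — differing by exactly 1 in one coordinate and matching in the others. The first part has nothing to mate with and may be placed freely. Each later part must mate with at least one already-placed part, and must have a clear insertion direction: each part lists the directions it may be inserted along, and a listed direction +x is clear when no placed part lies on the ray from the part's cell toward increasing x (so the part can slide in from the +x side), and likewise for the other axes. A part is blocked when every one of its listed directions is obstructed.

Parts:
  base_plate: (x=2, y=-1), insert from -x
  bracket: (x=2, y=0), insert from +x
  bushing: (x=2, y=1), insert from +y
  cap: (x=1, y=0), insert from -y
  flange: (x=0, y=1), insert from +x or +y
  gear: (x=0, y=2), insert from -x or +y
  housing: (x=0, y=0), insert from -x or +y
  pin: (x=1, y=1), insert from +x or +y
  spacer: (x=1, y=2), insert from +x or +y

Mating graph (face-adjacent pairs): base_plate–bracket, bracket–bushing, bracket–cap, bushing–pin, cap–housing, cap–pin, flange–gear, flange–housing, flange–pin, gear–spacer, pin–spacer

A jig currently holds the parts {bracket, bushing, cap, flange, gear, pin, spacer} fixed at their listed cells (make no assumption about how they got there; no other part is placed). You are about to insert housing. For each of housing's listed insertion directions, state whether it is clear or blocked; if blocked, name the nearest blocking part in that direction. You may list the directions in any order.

+y: blocked by flange; -x: clear

-x: ray from housing(0, 0) has no placed part ⇒ clear
+y: nearest on ray is flange@(0, 1) ⇒ blocked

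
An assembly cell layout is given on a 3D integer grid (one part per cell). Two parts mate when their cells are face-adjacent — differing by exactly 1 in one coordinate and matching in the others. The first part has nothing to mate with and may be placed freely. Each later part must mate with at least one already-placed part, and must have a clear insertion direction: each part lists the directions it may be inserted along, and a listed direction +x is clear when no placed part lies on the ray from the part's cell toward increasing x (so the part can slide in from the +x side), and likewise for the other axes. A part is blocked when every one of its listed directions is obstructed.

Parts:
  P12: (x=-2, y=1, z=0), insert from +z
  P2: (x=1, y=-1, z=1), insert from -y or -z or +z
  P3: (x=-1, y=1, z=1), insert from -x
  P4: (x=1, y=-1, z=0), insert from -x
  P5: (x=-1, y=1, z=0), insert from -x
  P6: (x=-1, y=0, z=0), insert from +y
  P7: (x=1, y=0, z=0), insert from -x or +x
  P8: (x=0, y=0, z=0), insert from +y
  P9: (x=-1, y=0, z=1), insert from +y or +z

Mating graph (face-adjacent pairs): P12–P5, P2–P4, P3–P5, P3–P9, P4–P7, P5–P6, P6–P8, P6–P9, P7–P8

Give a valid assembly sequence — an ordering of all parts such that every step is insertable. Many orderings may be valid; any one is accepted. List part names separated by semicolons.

P9; P3; P6; P5; P12; P8; P7; P4; P2

1. P9@(-1, 0, 1) [+y clear] — {P9}
2. P3@(-1, 1, 1) [-x clear] — {P3, P9}
3. P6@(-1, 0, 0) [+y clear] — {P3, P6, P9}
4. P5@(-1, 1, 0) [-x clear] — {P3, P5, P6, P9}
5. P12@(-2, 1, 0) [+z clear] — {P12, P3, P5, P6, P9}
6. P8@(0, 0, 0) [+y clear] — {P12, P3, P5, P6, P8, P9}
7. P7@(1, 0, 0) [+x clear] — {P12, P3, P5, P6, P7, P8, P9}
8. P4@(1, -1, 0) [-x clear] — {P12, P3, P4, P5, P6, P7, P8, P9}
9. P2@(1, -1, 1) [-y clear] — {P12, P2, P3, P4, P5, P6, P7, P8, P9}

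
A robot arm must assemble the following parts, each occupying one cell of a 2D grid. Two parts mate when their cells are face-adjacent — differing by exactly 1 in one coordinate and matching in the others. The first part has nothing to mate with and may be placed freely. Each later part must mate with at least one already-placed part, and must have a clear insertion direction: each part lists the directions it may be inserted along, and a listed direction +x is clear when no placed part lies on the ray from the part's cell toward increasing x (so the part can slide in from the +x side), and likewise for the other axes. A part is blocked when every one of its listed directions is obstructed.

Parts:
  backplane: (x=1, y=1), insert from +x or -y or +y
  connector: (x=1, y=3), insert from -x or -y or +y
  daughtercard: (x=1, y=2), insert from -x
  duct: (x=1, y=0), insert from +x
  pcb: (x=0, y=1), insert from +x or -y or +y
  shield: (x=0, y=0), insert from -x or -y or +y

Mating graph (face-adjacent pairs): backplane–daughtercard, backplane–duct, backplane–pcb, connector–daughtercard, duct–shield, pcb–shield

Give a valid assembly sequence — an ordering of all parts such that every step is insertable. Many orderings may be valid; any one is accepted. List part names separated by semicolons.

1. pcb@(0, 1) [+x clear] — {pcb}
2. shield@(0, 0) [-x clear] — {pcb, shield}
3. duct@(1, 0) [+x clear] — {duct, pcb, shield}
4. backplane@(1, 1) [+x clear] — {backplane, duct, pcb, shield}
5. daughtercard@(1, 2) [-x clear] — {backplane, daughtercard, duct, pcb, shield}
6. connector@(1, 3) [-x clear] — {backplane, connector, daughtercard, duct, pcb, shield}

pcb; shield; duct; backplane; daughtercard; connector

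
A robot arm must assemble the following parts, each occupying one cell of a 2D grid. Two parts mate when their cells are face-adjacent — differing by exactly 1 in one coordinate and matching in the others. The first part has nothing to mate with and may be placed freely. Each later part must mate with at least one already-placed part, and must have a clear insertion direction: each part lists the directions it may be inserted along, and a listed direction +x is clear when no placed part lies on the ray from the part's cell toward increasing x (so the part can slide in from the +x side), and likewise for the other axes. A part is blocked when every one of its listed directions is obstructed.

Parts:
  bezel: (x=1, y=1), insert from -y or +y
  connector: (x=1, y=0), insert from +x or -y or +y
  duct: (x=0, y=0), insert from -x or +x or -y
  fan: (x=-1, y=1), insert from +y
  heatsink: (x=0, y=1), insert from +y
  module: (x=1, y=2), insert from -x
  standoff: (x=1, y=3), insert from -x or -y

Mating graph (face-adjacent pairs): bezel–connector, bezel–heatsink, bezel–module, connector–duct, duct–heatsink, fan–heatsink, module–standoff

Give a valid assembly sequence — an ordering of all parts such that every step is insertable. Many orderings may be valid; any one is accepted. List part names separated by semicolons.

connector; duct; bezel; module; standoff; heatsink; fan

1. connector@(1, 0) [+x clear] — {connector}
2. duct@(0, 0) [-x clear] — {connector, duct}
3. bezel@(1, 1) [+y clear] — {bezel, connector, duct}
4. module@(1, 2) [-x clear] — {bezel, connector, duct, module}
5. standoff@(1, 3) [-x clear] — {bezel, connector, duct, module, standoff}
6. heatsink@(0, 1) [+y clear] — {bezel, connector, duct, heatsink, module, standoff}
7. fan@(-1, 1) [+y clear] — {bezel, connector, duct, fan, heatsink, module, standoff}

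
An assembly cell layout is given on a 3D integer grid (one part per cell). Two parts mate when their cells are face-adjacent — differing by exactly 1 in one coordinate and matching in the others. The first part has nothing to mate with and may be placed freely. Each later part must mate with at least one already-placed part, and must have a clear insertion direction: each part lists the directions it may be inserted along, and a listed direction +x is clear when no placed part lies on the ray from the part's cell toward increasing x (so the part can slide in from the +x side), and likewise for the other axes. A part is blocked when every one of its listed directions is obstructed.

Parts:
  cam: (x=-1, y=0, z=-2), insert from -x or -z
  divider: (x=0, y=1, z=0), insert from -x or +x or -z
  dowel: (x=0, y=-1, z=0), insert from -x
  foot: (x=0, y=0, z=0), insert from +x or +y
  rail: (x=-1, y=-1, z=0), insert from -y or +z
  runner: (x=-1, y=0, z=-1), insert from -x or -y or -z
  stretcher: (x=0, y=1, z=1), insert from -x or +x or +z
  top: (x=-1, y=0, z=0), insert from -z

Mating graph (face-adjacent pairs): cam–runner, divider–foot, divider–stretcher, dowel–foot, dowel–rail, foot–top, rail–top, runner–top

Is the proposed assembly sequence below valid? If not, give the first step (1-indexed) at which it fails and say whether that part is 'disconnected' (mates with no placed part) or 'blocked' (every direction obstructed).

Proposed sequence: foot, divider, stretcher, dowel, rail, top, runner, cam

Valid

1. foot@(0, 0, 0) [+x clear] — {foot}
2. divider@(0, 1, 0) [-x clear] — {divider, foot}
3. stretcher@(0, 1, 1) [-x clear] — {divider, foot, stretcher}
4. dowel@(0, -1, 0) [-x clear] — {divider, dowel, foot, stretcher}
5. rail@(-1, -1, 0) [-y clear] — {divider, dowel, foot, rail, stretcher}
6. top@(-1, 0, 0) [-z clear] — {divider, dowel, foot, rail, stretcher, top}
7. runner@(-1, 0, -1) [-x clear] — {divider, dowel, foot, rail, runner, stretcher, top}
8. cam@(-1, 0, -2) [-x clear] — {cam, divider, dowel, foot, rail, runner, stretcher, top}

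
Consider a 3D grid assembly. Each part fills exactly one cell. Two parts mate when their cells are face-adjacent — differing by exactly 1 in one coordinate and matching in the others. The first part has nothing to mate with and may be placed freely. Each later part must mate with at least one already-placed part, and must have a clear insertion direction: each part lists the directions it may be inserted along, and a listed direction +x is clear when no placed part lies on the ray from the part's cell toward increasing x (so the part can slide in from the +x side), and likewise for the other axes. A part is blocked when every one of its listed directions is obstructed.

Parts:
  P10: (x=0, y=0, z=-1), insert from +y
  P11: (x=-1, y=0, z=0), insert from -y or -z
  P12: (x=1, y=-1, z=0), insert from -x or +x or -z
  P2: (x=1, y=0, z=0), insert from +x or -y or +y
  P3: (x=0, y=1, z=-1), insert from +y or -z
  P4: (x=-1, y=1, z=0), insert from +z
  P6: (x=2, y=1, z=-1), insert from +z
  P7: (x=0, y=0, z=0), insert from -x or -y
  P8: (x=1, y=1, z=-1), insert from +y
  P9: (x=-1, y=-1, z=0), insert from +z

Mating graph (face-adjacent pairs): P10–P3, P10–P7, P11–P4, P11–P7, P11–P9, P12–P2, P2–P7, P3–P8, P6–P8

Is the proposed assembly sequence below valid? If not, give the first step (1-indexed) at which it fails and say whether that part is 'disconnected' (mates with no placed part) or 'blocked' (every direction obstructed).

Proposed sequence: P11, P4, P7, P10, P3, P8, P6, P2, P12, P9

1. P11@(-1, 0, 0) [-y clear] — {P11}
2. P4@(-1, 1, 0) [+z clear] — {P11, P4}
3. P7@(0, 0, 0) [-y clear] — {P11, P4, P7}
4. P10@(0, 0, -1) [+y clear] — {P10, P11, P4, P7}
5. P3@(0, 1, -1) [+y clear] — {P10, P11, P3, P4, P7}
6. P8@(1, 1, -1) [+y clear] — {P10, P11, P3, P4, P7, P8}
7. P6@(2, 1, -1) [+z clear] — {P10, P11, P3, P4, P6, P7, P8}
8. P2@(1, 0, 0) [+x clear] — {P10, P11, P2, P3, P4, P6, P7, P8}
9. P12@(1, -1, 0) [-x clear] — {P10, P11, P12, P2, P3, P4, P6, P7, P8}
10. P9@(-1, -1, 0) [+z clear] — {P10, P11, P12, P2, P3, P4, P6, P7, P8, P9}

Valid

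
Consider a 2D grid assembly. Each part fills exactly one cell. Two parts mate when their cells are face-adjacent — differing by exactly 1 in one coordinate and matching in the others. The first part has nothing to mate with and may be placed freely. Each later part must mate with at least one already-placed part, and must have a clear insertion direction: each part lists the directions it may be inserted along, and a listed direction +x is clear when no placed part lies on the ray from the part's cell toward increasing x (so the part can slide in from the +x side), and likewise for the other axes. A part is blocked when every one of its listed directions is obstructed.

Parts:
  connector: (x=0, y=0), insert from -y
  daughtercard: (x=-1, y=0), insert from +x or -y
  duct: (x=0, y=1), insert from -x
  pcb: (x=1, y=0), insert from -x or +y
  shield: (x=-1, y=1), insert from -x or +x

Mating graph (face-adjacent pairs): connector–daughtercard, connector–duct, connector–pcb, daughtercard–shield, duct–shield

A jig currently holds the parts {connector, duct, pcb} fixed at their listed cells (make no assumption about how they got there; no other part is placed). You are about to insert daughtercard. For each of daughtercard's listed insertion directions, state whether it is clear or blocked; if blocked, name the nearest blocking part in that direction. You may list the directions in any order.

+x: nearest on ray is connector@(0, 0) ⇒ blocked
-y: ray from daughtercard(-1, 0) has no placed part ⇒ clear

+x: blocked by connector; -y: clear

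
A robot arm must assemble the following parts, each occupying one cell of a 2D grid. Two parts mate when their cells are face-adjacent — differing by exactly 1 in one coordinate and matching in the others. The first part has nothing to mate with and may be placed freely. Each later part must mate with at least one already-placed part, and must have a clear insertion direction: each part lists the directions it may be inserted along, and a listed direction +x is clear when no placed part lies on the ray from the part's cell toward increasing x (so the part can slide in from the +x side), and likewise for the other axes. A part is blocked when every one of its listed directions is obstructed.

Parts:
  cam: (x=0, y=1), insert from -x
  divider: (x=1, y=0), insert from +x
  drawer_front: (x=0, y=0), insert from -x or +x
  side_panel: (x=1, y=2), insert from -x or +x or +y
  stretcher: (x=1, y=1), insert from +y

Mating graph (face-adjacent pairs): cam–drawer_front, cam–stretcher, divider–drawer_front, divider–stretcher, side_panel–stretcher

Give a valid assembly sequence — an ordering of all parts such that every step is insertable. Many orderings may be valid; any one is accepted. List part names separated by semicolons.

drawer_front; divider; cam; stretcher; side_panel

1. drawer_front@(0, 0) [-x clear] — {drawer_front}
2. divider@(1, 0) [+x clear] — {divider, drawer_front}
3. cam@(0, 1) [-x clear] — {cam, divider, drawer_front}
4. stretcher@(1, 1) [+y clear] — {cam, divider, drawer_front, stretcher}
5. side_panel@(1, 2) [-x clear] — {cam, divider, drawer_front, side_panel, stretcher}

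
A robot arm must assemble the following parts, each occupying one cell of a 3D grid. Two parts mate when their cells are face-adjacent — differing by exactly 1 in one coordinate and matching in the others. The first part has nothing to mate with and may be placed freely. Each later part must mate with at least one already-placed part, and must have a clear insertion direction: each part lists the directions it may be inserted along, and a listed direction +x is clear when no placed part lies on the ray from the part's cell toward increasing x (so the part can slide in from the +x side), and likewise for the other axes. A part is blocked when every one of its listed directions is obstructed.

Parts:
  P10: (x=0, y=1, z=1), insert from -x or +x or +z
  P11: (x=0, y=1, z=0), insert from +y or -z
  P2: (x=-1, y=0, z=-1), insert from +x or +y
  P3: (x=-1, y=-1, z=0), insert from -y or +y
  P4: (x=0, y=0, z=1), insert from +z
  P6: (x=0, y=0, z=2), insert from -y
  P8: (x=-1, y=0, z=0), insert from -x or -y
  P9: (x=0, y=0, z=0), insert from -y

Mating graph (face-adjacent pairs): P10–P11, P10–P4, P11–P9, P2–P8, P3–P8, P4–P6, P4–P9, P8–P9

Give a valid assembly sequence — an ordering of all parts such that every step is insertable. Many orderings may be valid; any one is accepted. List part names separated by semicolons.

P10; P4; P6; P9; P8; P2; P3; P11

1. P10@(0, 1, 1) [-x clear] — {P10}
2. P4@(0, 0, 1) [+z clear] — {P10, P4}
3. P6@(0, 0, 2) [-y clear] — {P10, P4, P6}
4. P9@(0, 0, 0) [-y clear] — {P10, P4, P6, P9}
5. P8@(-1, 0, 0) [-x clear] — {P10, P4, P6, P8, P9}
6. P2@(-1, 0, -1) [+x clear] — {P10, P2, P4, P6, P8, P9}
7. P3@(-1, -1, 0) [-y clear] — {P10, P2, P3, P4, P6, P8, P9}
8. P11@(0, 1, 0) [+y clear] — {P10, P11, P2, P3, P4, P6, P8, P9}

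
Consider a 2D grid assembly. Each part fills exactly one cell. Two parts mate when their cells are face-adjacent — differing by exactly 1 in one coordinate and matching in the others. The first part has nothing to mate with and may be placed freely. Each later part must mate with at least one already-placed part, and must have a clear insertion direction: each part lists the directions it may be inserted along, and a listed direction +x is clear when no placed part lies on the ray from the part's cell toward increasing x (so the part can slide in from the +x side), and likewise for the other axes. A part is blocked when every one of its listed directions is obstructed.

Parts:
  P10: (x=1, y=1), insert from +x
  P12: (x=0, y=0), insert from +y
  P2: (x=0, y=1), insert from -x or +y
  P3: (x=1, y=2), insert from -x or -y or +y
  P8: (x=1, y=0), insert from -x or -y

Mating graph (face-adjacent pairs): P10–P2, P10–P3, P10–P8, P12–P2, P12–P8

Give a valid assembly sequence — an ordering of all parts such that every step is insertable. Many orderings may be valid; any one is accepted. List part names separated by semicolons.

1. P10@(1, 1) [+x clear] — {P10}
2. P3@(1, 2) [-x clear] — {P10, P3}
3. P8@(1, 0) [-x clear] — {P10, P3, P8}
4. P12@(0, 0) [+y clear] — {P10, P12, P3, P8}
5. P2@(0, 1) [-x clear] — {P10, P12, P2, P3, P8}

P10; P3; P8; P12; P2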